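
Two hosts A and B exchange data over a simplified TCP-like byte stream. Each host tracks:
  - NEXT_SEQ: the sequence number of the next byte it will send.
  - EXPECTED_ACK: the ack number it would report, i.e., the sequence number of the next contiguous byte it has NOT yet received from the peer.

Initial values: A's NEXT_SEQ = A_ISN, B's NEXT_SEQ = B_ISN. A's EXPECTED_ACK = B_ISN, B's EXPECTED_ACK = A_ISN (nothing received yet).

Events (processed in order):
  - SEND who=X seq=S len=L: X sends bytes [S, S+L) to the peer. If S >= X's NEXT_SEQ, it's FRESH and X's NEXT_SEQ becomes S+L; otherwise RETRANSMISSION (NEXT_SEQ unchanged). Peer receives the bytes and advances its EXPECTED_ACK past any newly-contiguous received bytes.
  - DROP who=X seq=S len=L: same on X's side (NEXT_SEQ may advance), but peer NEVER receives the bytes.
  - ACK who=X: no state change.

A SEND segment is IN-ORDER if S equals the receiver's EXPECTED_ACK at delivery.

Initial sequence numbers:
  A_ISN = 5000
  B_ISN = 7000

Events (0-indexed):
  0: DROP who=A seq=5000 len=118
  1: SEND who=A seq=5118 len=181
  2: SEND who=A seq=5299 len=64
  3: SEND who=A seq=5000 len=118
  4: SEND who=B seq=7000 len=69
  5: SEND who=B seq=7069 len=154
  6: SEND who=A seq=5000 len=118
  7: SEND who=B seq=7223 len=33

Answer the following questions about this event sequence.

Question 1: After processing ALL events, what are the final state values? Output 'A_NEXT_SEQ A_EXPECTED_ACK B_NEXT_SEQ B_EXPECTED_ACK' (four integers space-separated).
After event 0: A_seq=5118 A_ack=7000 B_seq=7000 B_ack=5000
After event 1: A_seq=5299 A_ack=7000 B_seq=7000 B_ack=5000
After event 2: A_seq=5363 A_ack=7000 B_seq=7000 B_ack=5000
After event 3: A_seq=5363 A_ack=7000 B_seq=7000 B_ack=5363
After event 4: A_seq=5363 A_ack=7069 B_seq=7069 B_ack=5363
After event 5: A_seq=5363 A_ack=7223 B_seq=7223 B_ack=5363
After event 6: A_seq=5363 A_ack=7223 B_seq=7223 B_ack=5363
After event 7: A_seq=5363 A_ack=7256 B_seq=7256 B_ack=5363

Answer: 5363 7256 7256 5363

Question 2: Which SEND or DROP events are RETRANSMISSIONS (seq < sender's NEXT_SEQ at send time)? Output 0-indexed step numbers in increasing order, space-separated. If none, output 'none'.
Answer: 3 6

Derivation:
Step 0: DROP seq=5000 -> fresh
Step 1: SEND seq=5118 -> fresh
Step 2: SEND seq=5299 -> fresh
Step 3: SEND seq=5000 -> retransmit
Step 4: SEND seq=7000 -> fresh
Step 5: SEND seq=7069 -> fresh
Step 6: SEND seq=5000 -> retransmit
Step 7: SEND seq=7223 -> fresh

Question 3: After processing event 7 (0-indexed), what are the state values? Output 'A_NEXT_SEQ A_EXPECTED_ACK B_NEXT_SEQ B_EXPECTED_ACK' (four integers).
After event 0: A_seq=5118 A_ack=7000 B_seq=7000 B_ack=5000
After event 1: A_seq=5299 A_ack=7000 B_seq=7000 B_ack=5000
After event 2: A_seq=5363 A_ack=7000 B_seq=7000 B_ack=5000
After event 3: A_seq=5363 A_ack=7000 B_seq=7000 B_ack=5363
After event 4: A_seq=5363 A_ack=7069 B_seq=7069 B_ack=5363
After event 5: A_seq=5363 A_ack=7223 B_seq=7223 B_ack=5363
After event 6: A_seq=5363 A_ack=7223 B_seq=7223 B_ack=5363
After event 7: A_seq=5363 A_ack=7256 B_seq=7256 B_ack=5363

5363 7256 7256 5363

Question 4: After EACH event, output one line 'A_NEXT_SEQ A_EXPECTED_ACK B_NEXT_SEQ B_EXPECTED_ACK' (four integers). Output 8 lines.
5118 7000 7000 5000
5299 7000 7000 5000
5363 7000 7000 5000
5363 7000 7000 5363
5363 7069 7069 5363
5363 7223 7223 5363
5363 7223 7223 5363
5363 7256 7256 5363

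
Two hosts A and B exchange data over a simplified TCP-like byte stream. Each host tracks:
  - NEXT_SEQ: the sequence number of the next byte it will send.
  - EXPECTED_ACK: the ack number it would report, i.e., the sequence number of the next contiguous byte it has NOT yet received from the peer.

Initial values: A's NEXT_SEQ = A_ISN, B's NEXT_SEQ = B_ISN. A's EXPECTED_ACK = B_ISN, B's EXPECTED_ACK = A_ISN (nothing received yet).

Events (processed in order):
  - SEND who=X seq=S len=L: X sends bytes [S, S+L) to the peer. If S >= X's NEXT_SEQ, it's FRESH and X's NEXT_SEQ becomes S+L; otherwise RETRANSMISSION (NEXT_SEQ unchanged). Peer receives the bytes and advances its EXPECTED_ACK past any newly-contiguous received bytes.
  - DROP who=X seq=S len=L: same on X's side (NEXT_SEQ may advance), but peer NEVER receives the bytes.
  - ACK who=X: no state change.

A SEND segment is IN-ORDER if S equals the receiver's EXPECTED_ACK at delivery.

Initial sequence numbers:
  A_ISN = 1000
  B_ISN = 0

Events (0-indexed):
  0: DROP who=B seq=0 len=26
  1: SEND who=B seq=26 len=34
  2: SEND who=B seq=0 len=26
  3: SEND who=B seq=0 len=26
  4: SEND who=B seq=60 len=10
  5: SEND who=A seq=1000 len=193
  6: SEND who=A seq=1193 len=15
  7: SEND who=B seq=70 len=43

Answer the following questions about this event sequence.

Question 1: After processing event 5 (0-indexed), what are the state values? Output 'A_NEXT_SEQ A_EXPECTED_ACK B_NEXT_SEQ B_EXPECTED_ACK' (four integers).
After event 0: A_seq=1000 A_ack=0 B_seq=26 B_ack=1000
After event 1: A_seq=1000 A_ack=0 B_seq=60 B_ack=1000
After event 2: A_seq=1000 A_ack=60 B_seq=60 B_ack=1000
After event 3: A_seq=1000 A_ack=60 B_seq=60 B_ack=1000
After event 4: A_seq=1000 A_ack=70 B_seq=70 B_ack=1000
After event 5: A_seq=1193 A_ack=70 B_seq=70 B_ack=1193

1193 70 70 1193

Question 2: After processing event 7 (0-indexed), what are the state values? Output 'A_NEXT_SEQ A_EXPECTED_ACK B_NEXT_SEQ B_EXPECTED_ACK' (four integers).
After event 0: A_seq=1000 A_ack=0 B_seq=26 B_ack=1000
After event 1: A_seq=1000 A_ack=0 B_seq=60 B_ack=1000
After event 2: A_seq=1000 A_ack=60 B_seq=60 B_ack=1000
After event 3: A_seq=1000 A_ack=60 B_seq=60 B_ack=1000
After event 4: A_seq=1000 A_ack=70 B_seq=70 B_ack=1000
After event 5: A_seq=1193 A_ack=70 B_seq=70 B_ack=1193
After event 6: A_seq=1208 A_ack=70 B_seq=70 B_ack=1208
After event 7: A_seq=1208 A_ack=113 B_seq=113 B_ack=1208

1208 113 113 1208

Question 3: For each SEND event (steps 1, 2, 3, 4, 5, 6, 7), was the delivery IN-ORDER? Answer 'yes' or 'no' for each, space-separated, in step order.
Step 1: SEND seq=26 -> out-of-order
Step 2: SEND seq=0 -> in-order
Step 3: SEND seq=0 -> out-of-order
Step 4: SEND seq=60 -> in-order
Step 5: SEND seq=1000 -> in-order
Step 6: SEND seq=1193 -> in-order
Step 7: SEND seq=70 -> in-order

Answer: no yes no yes yes yes yes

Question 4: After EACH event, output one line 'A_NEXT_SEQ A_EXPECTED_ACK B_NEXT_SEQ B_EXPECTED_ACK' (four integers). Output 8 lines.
1000 0 26 1000
1000 0 60 1000
1000 60 60 1000
1000 60 60 1000
1000 70 70 1000
1193 70 70 1193
1208 70 70 1208
1208 113 113 1208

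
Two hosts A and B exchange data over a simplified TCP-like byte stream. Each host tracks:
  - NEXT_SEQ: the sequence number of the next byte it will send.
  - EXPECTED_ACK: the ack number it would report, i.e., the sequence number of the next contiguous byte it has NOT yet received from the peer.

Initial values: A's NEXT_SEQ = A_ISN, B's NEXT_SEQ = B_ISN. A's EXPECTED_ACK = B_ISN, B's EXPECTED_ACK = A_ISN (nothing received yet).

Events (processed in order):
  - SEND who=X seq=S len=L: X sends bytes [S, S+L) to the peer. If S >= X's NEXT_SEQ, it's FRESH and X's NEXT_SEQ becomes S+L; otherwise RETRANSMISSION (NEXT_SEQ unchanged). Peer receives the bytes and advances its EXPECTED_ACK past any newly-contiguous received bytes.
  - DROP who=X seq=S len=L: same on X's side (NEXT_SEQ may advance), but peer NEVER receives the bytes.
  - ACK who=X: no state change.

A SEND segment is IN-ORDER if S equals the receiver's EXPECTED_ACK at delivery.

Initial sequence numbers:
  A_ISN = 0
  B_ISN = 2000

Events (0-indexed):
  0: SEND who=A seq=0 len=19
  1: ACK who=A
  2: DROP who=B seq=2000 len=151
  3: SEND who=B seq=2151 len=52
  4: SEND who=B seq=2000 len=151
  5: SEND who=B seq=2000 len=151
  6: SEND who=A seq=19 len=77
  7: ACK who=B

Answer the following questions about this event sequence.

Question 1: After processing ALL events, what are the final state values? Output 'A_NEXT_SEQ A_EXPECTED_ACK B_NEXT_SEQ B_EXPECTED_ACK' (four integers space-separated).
After event 0: A_seq=19 A_ack=2000 B_seq=2000 B_ack=19
After event 1: A_seq=19 A_ack=2000 B_seq=2000 B_ack=19
After event 2: A_seq=19 A_ack=2000 B_seq=2151 B_ack=19
After event 3: A_seq=19 A_ack=2000 B_seq=2203 B_ack=19
After event 4: A_seq=19 A_ack=2203 B_seq=2203 B_ack=19
After event 5: A_seq=19 A_ack=2203 B_seq=2203 B_ack=19
After event 6: A_seq=96 A_ack=2203 B_seq=2203 B_ack=96
After event 7: A_seq=96 A_ack=2203 B_seq=2203 B_ack=96

Answer: 96 2203 2203 96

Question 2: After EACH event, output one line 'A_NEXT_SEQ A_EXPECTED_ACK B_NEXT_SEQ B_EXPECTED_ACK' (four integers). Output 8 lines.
19 2000 2000 19
19 2000 2000 19
19 2000 2151 19
19 2000 2203 19
19 2203 2203 19
19 2203 2203 19
96 2203 2203 96
96 2203 2203 96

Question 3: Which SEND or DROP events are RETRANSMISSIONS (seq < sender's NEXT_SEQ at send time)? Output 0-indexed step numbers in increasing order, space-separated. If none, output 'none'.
Answer: 4 5

Derivation:
Step 0: SEND seq=0 -> fresh
Step 2: DROP seq=2000 -> fresh
Step 3: SEND seq=2151 -> fresh
Step 4: SEND seq=2000 -> retransmit
Step 5: SEND seq=2000 -> retransmit
Step 6: SEND seq=19 -> fresh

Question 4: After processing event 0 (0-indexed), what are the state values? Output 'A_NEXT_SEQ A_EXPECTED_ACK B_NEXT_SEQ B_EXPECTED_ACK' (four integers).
After event 0: A_seq=19 A_ack=2000 B_seq=2000 B_ack=19

19 2000 2000 19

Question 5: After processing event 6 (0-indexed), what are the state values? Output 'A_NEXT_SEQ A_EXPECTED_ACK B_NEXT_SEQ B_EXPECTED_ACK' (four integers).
After event 0: A_seq=19 A_ack=2000 B_seq=2000 B_ack=19
After event 1: A_seq=19 A_ack=2000 B_seq=2000 B_ack=19
After event 2: A_seq=19 A_ack=2000 B_seq=2151 B_ack=19
After event 3: A_seq=19 A_ack=2000 B_seq=2203 B_ack=19
After event 4: A_seq=19 A_ack=2203 B_seq=2203 B_ack=19
After event 5: A_seq=19 A_ack=2203 B_seq=2203 B_ack=19
After event 6: A_seq=96 A_ack=2203 B_seq=2203 B_ack=96

96 2203 2203 96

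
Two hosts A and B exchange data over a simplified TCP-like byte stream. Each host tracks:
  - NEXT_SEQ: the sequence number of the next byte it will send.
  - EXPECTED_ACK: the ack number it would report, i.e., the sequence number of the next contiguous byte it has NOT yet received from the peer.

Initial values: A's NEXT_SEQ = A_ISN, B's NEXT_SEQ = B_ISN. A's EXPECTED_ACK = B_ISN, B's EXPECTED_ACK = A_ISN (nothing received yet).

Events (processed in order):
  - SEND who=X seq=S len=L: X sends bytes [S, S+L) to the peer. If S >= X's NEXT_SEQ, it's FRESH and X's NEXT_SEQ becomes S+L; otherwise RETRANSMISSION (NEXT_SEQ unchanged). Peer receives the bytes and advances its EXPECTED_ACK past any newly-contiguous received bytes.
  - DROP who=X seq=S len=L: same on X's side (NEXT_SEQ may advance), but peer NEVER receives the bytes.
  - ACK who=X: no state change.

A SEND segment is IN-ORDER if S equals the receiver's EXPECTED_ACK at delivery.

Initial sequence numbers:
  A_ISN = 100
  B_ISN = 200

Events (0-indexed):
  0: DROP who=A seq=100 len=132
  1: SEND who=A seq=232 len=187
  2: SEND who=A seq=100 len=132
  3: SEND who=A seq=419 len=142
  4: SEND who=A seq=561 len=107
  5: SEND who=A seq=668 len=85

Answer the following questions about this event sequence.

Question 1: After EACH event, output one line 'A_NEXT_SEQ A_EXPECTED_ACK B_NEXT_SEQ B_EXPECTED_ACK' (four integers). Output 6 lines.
232 200 200 100
419 200 200 100
419 200 200 419
561 200 200 561
668 200 200 668
753 200 200 753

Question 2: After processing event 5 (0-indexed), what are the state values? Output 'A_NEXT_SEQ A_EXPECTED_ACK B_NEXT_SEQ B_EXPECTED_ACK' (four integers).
After event 0: A_seq=232 A_ack=200 B_seq=200 B_ack=100
After event 1: A_seq=419 A_ack=200 B_seq=200 B_ack=100
After event 2: A_seq=419 A_ack=200 B_seq=200 B_ack=419
After event 3: A_seq=561 A_ack=200 B_seq=200 B_ack=561
After event 4: A_seq=668 A_ack=200 B_seq=200 B_ack=668
After event 5: A_seq=753 A_ack=200 B_seq=200 B_ack=753

753 200 200 753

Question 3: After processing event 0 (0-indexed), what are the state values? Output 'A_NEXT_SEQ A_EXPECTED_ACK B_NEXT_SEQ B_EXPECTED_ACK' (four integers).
After event 0: A_seq=232 A_ack=200 B_seq=200 B_ack=100

232 200 200 100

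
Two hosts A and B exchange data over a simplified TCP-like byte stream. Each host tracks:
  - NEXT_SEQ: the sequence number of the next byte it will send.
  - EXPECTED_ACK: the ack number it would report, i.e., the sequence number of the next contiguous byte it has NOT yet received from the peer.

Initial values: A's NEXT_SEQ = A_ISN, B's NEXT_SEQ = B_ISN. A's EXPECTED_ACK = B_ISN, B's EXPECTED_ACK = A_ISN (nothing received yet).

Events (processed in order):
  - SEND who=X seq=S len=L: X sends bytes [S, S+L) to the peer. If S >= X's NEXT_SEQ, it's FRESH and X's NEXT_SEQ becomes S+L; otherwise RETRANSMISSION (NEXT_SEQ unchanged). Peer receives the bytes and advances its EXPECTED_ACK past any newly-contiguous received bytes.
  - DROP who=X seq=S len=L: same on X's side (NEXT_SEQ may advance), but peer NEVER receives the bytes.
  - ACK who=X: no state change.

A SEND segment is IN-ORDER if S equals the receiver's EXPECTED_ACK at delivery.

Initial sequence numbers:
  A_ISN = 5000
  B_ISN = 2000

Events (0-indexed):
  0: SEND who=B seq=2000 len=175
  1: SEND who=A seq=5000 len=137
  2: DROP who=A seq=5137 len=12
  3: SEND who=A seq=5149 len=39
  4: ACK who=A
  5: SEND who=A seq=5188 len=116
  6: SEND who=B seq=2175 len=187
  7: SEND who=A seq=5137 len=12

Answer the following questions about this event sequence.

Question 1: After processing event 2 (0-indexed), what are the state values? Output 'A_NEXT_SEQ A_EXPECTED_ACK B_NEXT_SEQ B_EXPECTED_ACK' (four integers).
After event 0: A_seq=5000 A_ack=2175 B_seq=2175 B_ack=5000
After event 1: A_seq=5137 A_ack=2175 B_seq=2175 B_ack=5137
After event 2: A_seq=5149 A_ack=2175 B_seq=2175 B_ack=5137

5149 2175 2175 5137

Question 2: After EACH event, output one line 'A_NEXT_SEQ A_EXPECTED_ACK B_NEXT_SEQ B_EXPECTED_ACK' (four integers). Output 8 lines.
5000 2175 2175 5000
5137 2175 2175 5137
5149 2175 2175 5137
5188 2175 2175 5137
5188 2175 2175 5137
5304 2175 2175 5137
5304 2362 2362 5137
5304 2362 2362 5304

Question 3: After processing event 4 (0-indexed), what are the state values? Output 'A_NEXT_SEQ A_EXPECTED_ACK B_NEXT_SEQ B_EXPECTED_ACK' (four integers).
After event 0: A_seq=5000 A_ack=2175 B_seq=2175 B_ack=5000
After event 1: A_seq=5137 A_ack=2175 B_seq=2175 B_ack=5137
After event 2: A_seq=5149 A_ack=2175 B_seq=2175 B_ack=5137
After event 3: A_seq=5188 A_ack=2175 B_seq=2175 B_ack=5137
After event 4: A_seq=5188 A_ack=2175 B_seq=2175 B_ack=5137

5188 2175 2175 5137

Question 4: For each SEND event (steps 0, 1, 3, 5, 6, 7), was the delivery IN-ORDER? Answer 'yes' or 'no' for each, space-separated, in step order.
Step 0: SEND seq=2000 -> in-order
Step 1: SEND seq=5000 -> in-order
Step 3: SEND seq=5149 -> out-of-order
Step 5: SEND seq=5188 -> out-of-order
Step 6: SEND seq=2175 -> in-order
Step 7: SEND seq=5137 -> in-order

Answer: yes yes no no yes yes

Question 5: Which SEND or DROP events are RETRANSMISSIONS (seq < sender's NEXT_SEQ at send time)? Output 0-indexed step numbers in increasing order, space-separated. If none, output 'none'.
Step 0: SEND seq=2000 -> fresh
Step 1: SEND seq=5000 -> fresh
Step 2: DROP seq=5137 -> fresh
Step 3: SEND seq=5149 -> fresh
Step 5: SEND seq=5188 -> fresh
Step 6: SEND seq=2175 -> fresh
Step 7: SEND seq=5137 -> retransmit

Answer: 7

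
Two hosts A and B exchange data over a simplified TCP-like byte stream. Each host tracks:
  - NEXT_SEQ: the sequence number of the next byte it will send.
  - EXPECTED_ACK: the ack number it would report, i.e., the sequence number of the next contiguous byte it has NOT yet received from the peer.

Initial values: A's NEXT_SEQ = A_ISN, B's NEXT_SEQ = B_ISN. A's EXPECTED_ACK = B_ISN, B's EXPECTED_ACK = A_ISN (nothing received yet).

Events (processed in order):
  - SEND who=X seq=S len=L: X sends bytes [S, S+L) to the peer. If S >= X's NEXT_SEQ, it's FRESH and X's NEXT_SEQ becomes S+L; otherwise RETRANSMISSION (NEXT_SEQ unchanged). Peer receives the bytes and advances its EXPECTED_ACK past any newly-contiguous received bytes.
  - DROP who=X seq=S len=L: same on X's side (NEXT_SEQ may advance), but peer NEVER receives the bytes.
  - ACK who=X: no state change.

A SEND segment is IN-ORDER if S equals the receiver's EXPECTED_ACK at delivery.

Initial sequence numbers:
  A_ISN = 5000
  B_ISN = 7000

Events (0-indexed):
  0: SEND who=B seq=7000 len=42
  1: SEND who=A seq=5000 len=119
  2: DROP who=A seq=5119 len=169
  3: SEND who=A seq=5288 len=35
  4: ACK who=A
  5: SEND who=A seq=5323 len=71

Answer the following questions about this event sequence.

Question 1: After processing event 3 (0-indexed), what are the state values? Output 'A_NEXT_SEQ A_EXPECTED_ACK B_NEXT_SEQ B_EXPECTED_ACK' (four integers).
After event 0: A_seq=5000 A_ack=7042 B_seq=7042 B_ack=5000
After event 1: A_seq=5119 A_ack=7042 B_seq=7042 B_ack=5119
After event 2: A_seq=5288 A_ack=7042 B_seq=7042 B_ack=5119
After event 3: A_seq=5323 A_ack=7042 B_seq=7042 B_ack=5119

5323 7042 7042 5119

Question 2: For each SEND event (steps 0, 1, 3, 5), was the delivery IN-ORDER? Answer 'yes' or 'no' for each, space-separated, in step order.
Answer: yes yes no no

Derivation:
Step 0: SEND seq=7000 -> in-order
Step 1: SEND seq=5000 -> in-order
Step 3: SEND seq=5288 -> out-of-order
Step 5: SEND seq=5323 -> out-of-order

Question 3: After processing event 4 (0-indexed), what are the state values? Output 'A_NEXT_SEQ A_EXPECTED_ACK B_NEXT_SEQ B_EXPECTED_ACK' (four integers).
After event 0: A_seq=5000 A_ack=7042 B_seq=7042 B_ack=5000
After event 1: A_seq=5119 A_ack=7042 B_seq=7042 B_ack=5119
After event 2: A_seq=5288 A_ack=7042 B_seq=7042 B_ack=5119
After event 3: A_seq=5323 A_ack=7042 B_seq=7042 B_ack=5119
After event 4: A_seq=5323 A_ack=7042 B_seq=7042 B_ack=5119

5323 7042 7042 5119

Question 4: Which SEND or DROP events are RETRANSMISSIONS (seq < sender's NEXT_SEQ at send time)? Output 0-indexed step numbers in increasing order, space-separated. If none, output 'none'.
Step 0: SEND seq=7000 -> fresh
Step 1: SEND seq=5000 -> fresh
Step 2: DROP seq=5119 -> fresh
Step 3: SEND seq=5288 -> fresh
Step 5: SEND seq=5323 -> fresh

Answer: none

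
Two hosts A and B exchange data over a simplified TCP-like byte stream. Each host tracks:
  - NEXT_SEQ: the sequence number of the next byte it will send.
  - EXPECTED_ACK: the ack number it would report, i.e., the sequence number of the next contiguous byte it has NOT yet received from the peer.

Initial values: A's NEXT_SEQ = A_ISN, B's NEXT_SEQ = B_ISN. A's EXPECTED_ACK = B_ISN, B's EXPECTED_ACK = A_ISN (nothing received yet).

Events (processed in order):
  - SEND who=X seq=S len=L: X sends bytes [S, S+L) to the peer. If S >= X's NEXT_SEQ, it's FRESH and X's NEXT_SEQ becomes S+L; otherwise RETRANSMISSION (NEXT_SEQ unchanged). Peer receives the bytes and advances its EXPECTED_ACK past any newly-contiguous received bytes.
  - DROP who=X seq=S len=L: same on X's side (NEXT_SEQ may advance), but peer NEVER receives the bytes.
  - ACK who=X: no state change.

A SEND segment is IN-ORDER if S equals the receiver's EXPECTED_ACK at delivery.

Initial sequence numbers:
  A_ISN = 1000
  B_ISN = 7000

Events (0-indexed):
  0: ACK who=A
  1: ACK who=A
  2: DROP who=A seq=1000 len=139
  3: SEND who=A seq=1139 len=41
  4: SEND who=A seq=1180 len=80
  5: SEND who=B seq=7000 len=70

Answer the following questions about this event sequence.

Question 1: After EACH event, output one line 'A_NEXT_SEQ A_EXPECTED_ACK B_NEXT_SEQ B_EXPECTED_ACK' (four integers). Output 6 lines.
1000 7000 7000 1000
1000 7000 7000 1000
1139 7000 7000 1000
1180 7000 7000 1000
1260 7000 7000 1000
1260 7070 7070 1000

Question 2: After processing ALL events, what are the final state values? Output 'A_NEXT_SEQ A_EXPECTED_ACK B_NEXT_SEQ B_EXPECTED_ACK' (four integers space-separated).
After event 0: A_seq=1000 A_ack=7000 B_seq=7000 B_ack=1000
After event 1: A_seq=1000 A_ack=7000 B_seq=7000 B_ack=1000
After event 2: A_seq=1139 A_ack=7000 B_seq=7000 B_ack=1000
After event 3: A_seq=1180 A_ack=7000 B_seq=7000 B_ack=1000
After event 4: A_seq=1260 A_ack=7000 B_seq=7000 B_ack=1000
After event 5: A_seq=1260 A_ack=7070 B_seq=7070 B_ack=1000

Answer: 1260 7070 7070 1000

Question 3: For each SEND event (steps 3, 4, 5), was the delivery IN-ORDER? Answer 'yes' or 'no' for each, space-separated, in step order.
Step 3: SEND seq=1139 -> out-of-order
Step 4: SEND seq=1180 -> out-of-order
Step 5: SEND seq=7000 -> in-order

Answer: no no yes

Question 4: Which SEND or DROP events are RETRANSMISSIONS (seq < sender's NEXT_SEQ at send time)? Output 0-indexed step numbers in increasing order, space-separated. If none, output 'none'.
Step 2: DROP seq=1000 -> fresh
Step 3: SEND seq=1139 -> fresh
Step 4: SEND seq=1180 -> fresh
Step 5: SEND seq=7000 -> fresh

Answer: none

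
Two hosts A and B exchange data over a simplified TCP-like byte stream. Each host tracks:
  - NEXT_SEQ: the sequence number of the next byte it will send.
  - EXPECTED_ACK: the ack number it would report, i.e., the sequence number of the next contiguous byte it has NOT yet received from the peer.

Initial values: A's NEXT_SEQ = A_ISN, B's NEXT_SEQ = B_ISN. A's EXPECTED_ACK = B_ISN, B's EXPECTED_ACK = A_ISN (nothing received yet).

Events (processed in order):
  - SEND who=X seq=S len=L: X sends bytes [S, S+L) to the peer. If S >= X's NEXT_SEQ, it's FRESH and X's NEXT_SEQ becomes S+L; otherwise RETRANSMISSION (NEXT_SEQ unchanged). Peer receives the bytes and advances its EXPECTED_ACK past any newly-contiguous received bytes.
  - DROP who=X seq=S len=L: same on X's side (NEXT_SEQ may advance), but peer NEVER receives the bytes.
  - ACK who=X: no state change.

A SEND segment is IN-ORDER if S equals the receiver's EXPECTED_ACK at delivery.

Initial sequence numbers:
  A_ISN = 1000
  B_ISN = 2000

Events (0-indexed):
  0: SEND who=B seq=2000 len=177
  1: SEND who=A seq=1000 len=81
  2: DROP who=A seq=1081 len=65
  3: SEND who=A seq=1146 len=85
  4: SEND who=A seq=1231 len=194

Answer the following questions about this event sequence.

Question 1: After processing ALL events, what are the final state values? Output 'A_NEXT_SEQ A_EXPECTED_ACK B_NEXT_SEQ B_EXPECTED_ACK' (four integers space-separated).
Answer: 1425 2177 2177 1081

Derivation:
After event 0: A_seq=1000 A_ack=2177 B_seq=2177 B_ack=1000
After event 1: A_seq=1081 A_ack=2177 B_seq=2177 B_ack=1081
After event 2: A_seq=1146 A_ack=2177 B_seq=2177 B_ack=1081
After event 3: A_seq=1231 A_ack=2177 B_seq=2177 B_ack=1081
After event 4: A_seq=1425 A_ack=2177 B_seq=2177 B_ack=1081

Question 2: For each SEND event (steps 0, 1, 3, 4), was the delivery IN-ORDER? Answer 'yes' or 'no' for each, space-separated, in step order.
Step 0: SEND seq=2000 -> in-order
Step 1: SEND seq=1000 -> in-order
Step 3: SEND seq=1146 -> out-of-order
Step 4: SEND seq=1231 -> out-of-order

Answer: yes yes no no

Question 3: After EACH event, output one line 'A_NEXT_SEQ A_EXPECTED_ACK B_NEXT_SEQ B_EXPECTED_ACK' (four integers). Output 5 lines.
1000 2177 2177 1000
1081 2177 2177 1081
1146 2177 2177 1081
1231 2177 2177 1081
1425 2177 2177 1081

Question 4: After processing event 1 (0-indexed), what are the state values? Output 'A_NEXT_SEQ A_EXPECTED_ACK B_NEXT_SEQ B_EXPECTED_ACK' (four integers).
After event 0: A_seq=1000 A_ack=2177 B_seq=2177 B_ack=1000
After event 1: A_seq=1081 A_ack=2177 B_seq=2177 B_ack=1081

1081 2177 2177 1081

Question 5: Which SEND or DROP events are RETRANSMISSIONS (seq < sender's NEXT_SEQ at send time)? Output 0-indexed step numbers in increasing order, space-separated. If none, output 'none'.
Answer: none

Derivation:
Step 0: SEND seq=2000 -> fresh
Step 1: SEND seq=1000 -> fresh
Step 2: DROP seq=1081 -> fresh
Step 3: SEND seq=1146 -> fresh
Step 4: SEND seq=1231 -> fresh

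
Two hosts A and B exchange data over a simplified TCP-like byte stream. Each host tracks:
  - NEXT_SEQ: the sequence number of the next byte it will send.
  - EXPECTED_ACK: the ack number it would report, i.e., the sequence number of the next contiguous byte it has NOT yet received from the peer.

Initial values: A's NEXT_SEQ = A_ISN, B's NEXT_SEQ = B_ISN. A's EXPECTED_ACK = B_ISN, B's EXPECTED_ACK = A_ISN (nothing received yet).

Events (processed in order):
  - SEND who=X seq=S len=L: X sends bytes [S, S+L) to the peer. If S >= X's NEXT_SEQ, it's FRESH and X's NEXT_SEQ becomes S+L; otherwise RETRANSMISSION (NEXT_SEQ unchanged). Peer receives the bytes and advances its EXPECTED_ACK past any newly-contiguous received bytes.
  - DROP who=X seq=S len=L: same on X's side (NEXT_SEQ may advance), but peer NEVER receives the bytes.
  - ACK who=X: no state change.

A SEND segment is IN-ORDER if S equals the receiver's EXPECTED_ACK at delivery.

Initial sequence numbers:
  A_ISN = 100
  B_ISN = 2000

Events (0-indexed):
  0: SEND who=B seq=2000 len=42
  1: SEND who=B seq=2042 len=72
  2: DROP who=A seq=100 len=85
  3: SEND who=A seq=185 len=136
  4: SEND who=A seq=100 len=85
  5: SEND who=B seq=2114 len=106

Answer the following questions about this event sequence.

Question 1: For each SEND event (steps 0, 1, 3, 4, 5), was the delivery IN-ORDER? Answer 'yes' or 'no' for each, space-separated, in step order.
Answer: yes yes no yes yes

Derivation:
Step 0: SEND seq=2000 -> in-order
Step 1: SEND seq=2042 -> in-order
Step 3: SEND seq=185 -> out-of-order
Step 4: SEND seq=100 -> in-order
Step 5: SEND seq=2114 -> in-order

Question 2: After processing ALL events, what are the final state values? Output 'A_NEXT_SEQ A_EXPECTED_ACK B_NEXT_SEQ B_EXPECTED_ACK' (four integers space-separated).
After event 0: A_seq=100 A_ack=2042 B_seq=2042 B_ack=100
After event 1: A_seq=100 A_ack=2114 B_seq=2114 B_ack=100
After event 2: A_seq=185 A_ack=2114 B_seq=2114 B_ack=100
After event 3: A_seq=321 A_ack=2114 B_seq=2114 B_ack=100
After event 4: A_seq=321 A_ack=2114 B_seq=2114 B_ack=321
After event 5: A_seq=321 A_ack=2220 B_seq=2220 B_ack=321

Answer: 321 2220 2220 321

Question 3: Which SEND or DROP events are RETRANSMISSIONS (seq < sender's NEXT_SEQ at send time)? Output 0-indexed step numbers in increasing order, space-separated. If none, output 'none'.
Answer: 4

Derivation:
Step 0: SEND seq=2000 -> fresh
Step 1: SEND seq=2042 -> fresh
Step 2: DROP seq=100 -> fresh
Step 3: SEND seq=185 -> fresh
Step 4: SEND seq=100 -> retransmit
Step 5: SEND seq=2114 -> fresh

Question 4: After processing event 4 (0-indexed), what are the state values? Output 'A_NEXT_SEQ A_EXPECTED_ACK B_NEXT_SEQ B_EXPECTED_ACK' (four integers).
After event 0: A_seq=100 A_ack=2042 B_seq=2042 B_ack=100
After event 1: A_seq=100 A_ack=2114 B_seq=2114 B_ack=100
After event 2: A_seq=185 A_ack=2114 B_seq=2114 B_ack=100
After event 3: A_seq=321 A_ack=2114 B_seq=2114 B_ack=100
After event 4: A_seq=321 A_ack=2114 B_seq=2114 B_ack=321

321 2114 2114 321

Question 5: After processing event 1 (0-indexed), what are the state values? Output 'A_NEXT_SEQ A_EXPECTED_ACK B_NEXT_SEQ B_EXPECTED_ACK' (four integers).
After event 0: A_seq=100 A_ack=2042 B_seq=2042 B_ack=100
After event 1: A_seq=100 A_ack=2114 B_seq=2114 B_ack=100

100 2114 2114 100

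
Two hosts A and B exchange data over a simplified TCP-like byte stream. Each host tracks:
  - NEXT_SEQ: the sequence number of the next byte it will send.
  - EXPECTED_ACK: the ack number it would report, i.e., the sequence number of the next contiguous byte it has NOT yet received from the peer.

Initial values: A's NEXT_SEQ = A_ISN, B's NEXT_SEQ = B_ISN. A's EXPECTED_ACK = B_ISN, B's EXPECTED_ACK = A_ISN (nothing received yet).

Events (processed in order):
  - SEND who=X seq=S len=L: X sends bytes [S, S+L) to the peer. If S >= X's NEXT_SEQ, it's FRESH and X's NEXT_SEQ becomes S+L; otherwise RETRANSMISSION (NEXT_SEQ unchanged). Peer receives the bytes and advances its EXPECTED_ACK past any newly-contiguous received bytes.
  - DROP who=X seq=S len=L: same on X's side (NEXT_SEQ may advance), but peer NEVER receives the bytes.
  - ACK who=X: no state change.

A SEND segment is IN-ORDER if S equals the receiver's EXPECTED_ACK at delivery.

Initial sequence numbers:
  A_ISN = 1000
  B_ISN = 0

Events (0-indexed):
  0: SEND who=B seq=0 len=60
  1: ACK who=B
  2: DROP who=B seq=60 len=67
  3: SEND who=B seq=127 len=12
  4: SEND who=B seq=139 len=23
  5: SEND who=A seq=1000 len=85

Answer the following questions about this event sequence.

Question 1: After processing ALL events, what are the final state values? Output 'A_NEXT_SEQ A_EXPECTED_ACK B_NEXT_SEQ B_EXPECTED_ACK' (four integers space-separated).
Answer: 1085 60 162 1085

Derivation:
After event 0: A_seq=1000 A_ack=60 B_seq=60 B_ack=1000
After event 1: A_seq=1000 A_ack=60 B_seq=60 B_ack=1000
After event 2: A_seq=1000 A_ack=60 B_seq=127 B_ack=1000
After event 3: A_seq=1000 A_ack=60 B_seq=139 B_ack=1000
After event 4: A_seq=1000 A_ack=60 B_seq=162 B_ack=1000
After event 5: A_seq=1085 A_ack=60 B_seq=162 B_ack=1085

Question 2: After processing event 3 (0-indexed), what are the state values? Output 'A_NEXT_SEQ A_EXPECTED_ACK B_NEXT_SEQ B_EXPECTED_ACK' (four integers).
After event 0: A_seq=1000 A_ack=60 B_seq=60 B_ack=1000
After event 1: A_seq=1000 A_ack=60 B_seq=60 B_ack=1000
After event 2: A_seq=1000 A_ack=60 B_seq=127 B_ack=1000
After event 3: A_seq=1000 A_ack=60 B_seq=139 B_ack=1000

1000 60 139 1000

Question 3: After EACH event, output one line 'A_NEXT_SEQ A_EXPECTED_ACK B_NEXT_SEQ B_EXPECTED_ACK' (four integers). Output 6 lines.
1000 60 60 1000
1000 60 60 1000
1000 60 127 1000
1000 60 139 1000
1000 60 162 1000
1085 60 162 1085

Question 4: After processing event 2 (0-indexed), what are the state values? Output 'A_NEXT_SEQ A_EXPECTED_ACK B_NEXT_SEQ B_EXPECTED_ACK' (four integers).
After event 0: A_seq=1000 A_ack=60 B_seq=60 B_ack=1000
After event 1: A_seq=1000 A_ack=60 B_seq=60 B_ack=1000
After event 2: A_seq=1000 A_ack=60 B_seq=127 B_ack=1000

1000 60 127 1000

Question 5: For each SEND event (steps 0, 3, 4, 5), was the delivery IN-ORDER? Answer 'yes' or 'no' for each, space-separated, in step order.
Step 0: SEND seq=0 -> in-order
Step 3: SEND seq=127 -> out-of-order
Step 4: SEND seq=139 -> out-of-order
Step 5: SEND seq=1000 -> in-order

Answer: yes no no yes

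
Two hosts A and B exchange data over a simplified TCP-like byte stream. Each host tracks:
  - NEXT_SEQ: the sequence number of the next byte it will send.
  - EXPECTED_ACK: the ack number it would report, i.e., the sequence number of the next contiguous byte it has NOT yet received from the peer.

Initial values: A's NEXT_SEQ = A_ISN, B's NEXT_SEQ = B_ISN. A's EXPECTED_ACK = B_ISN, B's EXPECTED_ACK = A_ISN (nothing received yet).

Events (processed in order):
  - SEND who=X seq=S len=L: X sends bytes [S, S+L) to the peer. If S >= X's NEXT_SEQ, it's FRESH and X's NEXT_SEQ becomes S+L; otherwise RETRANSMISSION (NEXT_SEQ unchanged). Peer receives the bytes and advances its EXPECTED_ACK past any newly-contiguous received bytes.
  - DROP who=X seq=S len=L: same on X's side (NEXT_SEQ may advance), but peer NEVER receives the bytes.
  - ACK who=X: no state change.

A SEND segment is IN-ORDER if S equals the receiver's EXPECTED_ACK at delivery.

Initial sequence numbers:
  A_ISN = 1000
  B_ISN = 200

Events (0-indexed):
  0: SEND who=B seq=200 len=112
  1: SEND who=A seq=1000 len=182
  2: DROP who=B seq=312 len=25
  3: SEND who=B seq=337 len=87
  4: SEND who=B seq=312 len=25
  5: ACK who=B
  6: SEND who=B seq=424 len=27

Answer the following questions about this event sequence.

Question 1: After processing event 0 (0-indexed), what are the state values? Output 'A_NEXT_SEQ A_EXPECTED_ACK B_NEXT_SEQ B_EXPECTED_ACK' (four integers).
After event 0: A_seq=1000 A_ack=312 B_seq=312 B_ack=1000

1000 312 312 1000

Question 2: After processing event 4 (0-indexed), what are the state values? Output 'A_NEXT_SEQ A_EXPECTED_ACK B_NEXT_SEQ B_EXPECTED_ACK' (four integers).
After event 0: A_seq=1000 A_ack=312 B_seq=312 B_ack=1000
After event 1: A_seq=1182 A_ack=312 B_seq=312 B_ack=1182
After event 2: A_seq=1182 A_ack=312 B_seq=337 B_ack=1182
After event 3: A_seq=1182 A_ack=312 B_seq=424 B_ack=1182
After event 4: A_seq=1182 A_ack=424 B_seq=424 B_ack=1182

1182 424 424 1182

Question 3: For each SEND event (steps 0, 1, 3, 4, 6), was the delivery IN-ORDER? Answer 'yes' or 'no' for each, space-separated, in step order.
Answer: yes yes no yes yes

Derivation:
Step 0: SEND seq=200 -> in-order
Step 1: SEND seq=1000 -> in-order
Step 3: SEND seq=337 -> out-of-order
Step 4: SEND seq=312 -> in-order
Step 6: SEND seq=424 -> in-order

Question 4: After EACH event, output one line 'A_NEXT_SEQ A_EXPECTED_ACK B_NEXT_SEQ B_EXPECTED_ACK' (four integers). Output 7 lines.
1000 312 312 1000
1182 312 312 1182
1182 312 337 1182
1182 312 424 1182
1182 424 424 1182
1182 424 424 1182
1182 451 451 1182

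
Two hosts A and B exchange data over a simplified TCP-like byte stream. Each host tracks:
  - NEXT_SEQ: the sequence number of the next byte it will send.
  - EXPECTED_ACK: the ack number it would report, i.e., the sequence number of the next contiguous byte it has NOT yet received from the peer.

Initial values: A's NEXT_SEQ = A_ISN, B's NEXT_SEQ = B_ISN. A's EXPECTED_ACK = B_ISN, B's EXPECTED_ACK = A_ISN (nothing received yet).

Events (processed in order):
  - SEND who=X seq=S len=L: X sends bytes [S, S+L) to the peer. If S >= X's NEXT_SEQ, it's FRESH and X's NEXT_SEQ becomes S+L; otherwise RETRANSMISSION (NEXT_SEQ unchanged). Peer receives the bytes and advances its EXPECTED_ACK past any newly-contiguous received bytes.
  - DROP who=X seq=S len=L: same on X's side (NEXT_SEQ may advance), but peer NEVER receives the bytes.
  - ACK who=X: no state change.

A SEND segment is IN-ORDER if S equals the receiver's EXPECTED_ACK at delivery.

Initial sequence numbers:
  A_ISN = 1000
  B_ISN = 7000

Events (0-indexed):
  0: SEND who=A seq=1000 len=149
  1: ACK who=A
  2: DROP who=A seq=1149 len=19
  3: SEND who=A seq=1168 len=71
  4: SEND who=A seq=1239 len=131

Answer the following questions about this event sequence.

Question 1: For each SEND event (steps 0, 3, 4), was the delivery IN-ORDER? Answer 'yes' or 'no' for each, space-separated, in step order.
Answer: yes no no

Derivation:
Step 0: SEND seq=1000 -> in-order
Step 3: SEND seq=1168 -> out-of-order
Step 4: SEND seq=1239 -> out-of-order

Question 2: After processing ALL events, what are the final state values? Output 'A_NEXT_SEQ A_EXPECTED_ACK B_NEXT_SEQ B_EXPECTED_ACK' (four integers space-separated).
After event 0: A_seq=1149 A_ack=7000 B_seq=7000 B_ack=1149
After event 1: A_seq=1149 A_ack=7000 B_seq=7000 B_ack=1149
After event 2: A_seq=1168 A_ack=7000 B_seq=7000 B_ack=1149
After event 3: A_seq=1239 A_ack=7000 B_seq=7000 B_ack=1149
After event 4: A_seq=1370 A_ack=7000 B_seq=7000 B_ack=1149

Answer: 1370 7000 7000 1149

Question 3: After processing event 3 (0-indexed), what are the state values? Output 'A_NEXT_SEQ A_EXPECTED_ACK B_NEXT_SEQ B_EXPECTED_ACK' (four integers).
After event 0: A_seq=1149 A_ack=7000 B_seq=7000 B_ack=1149
After event 1: A_seq=1149 A_ack=7000 B_seq=7000 B_ack=1149
After event 2: A_seq=1168 A_ack=7000 B_seq=7000 B_ack=1149
After event 3: A_seq=1239 A_ack=7000 B_seq=7000 B_ack=1149

1239 7000 7000 1149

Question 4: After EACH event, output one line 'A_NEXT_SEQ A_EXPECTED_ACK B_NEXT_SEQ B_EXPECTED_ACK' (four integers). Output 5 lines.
1149 7000 7000 1149
1149 7000 7000 1149
1168 7000 7000 1149
1239 7000 7000 1149
1370 7000 7000 1149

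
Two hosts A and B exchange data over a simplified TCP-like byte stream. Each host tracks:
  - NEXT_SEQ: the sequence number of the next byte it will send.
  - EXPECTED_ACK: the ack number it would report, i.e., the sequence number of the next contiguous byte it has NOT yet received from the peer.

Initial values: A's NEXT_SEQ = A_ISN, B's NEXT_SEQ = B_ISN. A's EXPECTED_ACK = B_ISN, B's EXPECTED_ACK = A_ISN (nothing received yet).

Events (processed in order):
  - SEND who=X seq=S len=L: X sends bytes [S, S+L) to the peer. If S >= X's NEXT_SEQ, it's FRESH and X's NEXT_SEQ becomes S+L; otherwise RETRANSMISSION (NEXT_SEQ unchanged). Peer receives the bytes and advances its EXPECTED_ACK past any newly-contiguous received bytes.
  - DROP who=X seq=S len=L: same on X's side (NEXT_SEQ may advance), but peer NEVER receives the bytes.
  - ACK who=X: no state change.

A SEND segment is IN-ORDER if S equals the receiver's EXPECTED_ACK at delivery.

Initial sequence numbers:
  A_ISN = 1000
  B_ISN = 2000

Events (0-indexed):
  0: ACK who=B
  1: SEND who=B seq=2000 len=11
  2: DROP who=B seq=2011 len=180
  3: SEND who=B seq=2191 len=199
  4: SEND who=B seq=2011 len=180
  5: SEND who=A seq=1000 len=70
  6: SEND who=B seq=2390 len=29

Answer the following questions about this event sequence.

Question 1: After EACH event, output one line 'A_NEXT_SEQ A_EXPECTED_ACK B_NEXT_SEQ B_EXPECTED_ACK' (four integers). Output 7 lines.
1000 2000 2000 1000
1000 2011 2011 1000
1000 2011 2191 1000
1000 2011 2390 1000
1000 2390 2390 1000
1070 2390 2390 1070
1070 2419 2419 1070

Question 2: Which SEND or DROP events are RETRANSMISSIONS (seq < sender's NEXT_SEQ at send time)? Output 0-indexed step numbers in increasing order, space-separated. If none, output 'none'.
Answer: 4

Derivation:
Step 1: SEND seq=2000 -> fresh
Step 2: DROP seq=2011 -> fresh
Step 3: SEND seq=2191 -> fresh
Step 4: SEND seq=2011 -> retransmit
Step 5: SEND seq=1000 -> fresh
Step 6: SEND seq=2390 -> fresh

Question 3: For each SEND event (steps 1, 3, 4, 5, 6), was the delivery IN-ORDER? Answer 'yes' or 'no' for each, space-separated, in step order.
Answer: yes no yes yes yes

Derivation:
Step 1: SEND seq=2000 -> in-order
Step 3: SEND seq=2191 -> out-of-order
Step 4: SEND seq=2011 -> in-order
Step 5: SEND seq=1000 -> in-order
Step 6: SEND seq=2390 -> in-order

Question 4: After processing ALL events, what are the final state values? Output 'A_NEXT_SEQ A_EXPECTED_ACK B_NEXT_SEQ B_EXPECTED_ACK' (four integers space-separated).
After event 0: A_seq=1000 A_ack=2000 B_seq=2000 B_ack=1000
After event 1: A_seq=1000 A_ack=2011 B_seq=2011 B_ack=1000
After event 2: A_seq=1000 A_ack=2011 B_seq=2191 B_ack=1000
After event 3: A_seq=1000 A_ack=2011 B_seq=2390 B_ack=1000
After event 4: A_seq=1000 A_ack=2390 B_seq=2390 B_ack=1000
After event 5: A_seq=1070 A_ack=2390 B_seq=2390 B_ack=1070
After event 6: A_seq=1070 A_ack=2419 B_seq=2419 B_ack=1070

Answer: 1070 2419 2419 1070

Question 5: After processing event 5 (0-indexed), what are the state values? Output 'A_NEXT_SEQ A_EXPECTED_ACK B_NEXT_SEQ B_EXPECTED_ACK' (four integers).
After event 0: A_seq=1000 A_ack=2000 B_seq=2000 B_ack=1000
After event 1: A_seq=1000 A_ack=2011 B_seq=2011 B_ack=1000
After event 2: A_seq=1000 A_ack=2011 B_seq=2191 B_ack=1000
After event 3: A_seq=1000 A_ack=2011 B_seq=2390 B_ack=1000
After event 4: A_seq=1000 A_ack=2390 B_seq=2390 B_ack=1000
After event 5: A_seq=1070 A_ack=2390 B_seq=2390 B_ack=1070

1070 2390 2390 1070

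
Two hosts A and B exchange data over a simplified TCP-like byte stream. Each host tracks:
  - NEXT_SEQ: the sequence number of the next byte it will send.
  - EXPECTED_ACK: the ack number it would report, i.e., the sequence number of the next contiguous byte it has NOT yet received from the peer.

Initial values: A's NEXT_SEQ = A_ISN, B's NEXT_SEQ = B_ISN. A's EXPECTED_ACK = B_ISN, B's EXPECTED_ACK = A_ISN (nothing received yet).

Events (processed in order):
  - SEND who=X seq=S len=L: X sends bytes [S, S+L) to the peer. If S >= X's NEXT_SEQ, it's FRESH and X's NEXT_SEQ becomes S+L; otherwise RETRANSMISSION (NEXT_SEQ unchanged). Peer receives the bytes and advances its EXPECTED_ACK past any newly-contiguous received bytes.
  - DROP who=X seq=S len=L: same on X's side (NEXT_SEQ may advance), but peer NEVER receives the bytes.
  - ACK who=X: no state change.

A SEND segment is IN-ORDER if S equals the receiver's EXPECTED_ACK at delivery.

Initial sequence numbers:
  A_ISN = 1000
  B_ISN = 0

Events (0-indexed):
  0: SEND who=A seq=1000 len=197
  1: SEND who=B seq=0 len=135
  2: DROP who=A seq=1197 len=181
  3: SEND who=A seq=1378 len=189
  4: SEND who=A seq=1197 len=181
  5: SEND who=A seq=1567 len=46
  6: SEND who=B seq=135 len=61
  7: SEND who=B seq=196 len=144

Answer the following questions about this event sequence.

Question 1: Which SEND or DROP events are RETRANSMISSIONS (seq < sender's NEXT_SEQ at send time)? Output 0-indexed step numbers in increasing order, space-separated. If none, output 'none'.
Answer: 4

Derivation:
Step 0: SEND seq=1000 -> fresh
Step 1: SEND seq=0 -> fresh
Step 2: DROP seq=1197 -> fresh
Step 3: SEND seq=1378 -> fresh
Step 4: SEND seq=1197 -> retransmit
Step 5: SEND seq=1567 -> fresh
Step 6: SEND seq=135 -> fresh
Step 7: SEND seq=196 -> fresh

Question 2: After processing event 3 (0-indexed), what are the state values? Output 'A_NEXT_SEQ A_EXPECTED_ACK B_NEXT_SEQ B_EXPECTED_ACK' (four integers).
After event 0: A_seq=1197 A_ack=0 B_seq=0 B_ack=1197
After event 1: A_seq=1197 A_ack=135 B_seq=135 B_ack=1197
After event 2: A_seq=1378 A_ack=135 B_seq=135 B_ack=1197
After event 3: A_seq=1567 A_ack=135 B_seq=135 B_ack=1197

1567 135 135 1197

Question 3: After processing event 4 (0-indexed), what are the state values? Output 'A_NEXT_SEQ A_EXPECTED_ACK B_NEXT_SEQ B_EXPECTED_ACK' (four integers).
After event 0: A_seq=1197 A_ack=0 B_seq=0 B_ack=1197
After event 1: A_seq=1197 A_ack=135 B_seq=135 B_ack=1197
After event 2: A_seq=1378 A_ack=135 B_seq=135 B_ack=1197
After event 3: A_seq=1567 A_ack=135 B_seq=135 B_ack=1197
After event 4: A_seq=1567 A_ack=135 B_seq=135 B_ack=1567

1567 135 135 1567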